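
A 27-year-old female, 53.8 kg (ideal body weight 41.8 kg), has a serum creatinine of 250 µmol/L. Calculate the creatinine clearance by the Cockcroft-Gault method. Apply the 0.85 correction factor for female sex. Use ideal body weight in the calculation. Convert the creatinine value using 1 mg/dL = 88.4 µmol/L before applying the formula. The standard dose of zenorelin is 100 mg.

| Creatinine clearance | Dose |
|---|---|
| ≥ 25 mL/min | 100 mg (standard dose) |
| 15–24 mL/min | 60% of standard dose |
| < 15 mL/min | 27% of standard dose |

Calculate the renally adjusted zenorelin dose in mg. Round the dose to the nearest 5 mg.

60 mg

SCr = 250 / 88.4 = 2.828 mg/dL
CrCl = (140 − 27) × 41.8 / (72 × 2.828) × 0.85 = 4723.4 / 203.62 × 0.85 ≈ 19.7 mL/min
CrCl ≈ 20 mL/min → bracket 15–24 mL/min.
60% of 100 mg = 60 mg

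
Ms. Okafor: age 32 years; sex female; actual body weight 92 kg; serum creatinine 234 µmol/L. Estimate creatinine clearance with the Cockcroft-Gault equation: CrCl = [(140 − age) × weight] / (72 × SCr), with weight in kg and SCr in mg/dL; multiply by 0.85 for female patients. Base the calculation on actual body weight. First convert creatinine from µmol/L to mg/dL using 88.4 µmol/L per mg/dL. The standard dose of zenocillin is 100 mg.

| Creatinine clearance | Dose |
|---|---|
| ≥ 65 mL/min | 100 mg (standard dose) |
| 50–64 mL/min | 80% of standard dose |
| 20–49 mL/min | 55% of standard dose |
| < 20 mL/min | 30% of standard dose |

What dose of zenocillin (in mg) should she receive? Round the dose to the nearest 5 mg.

55 mg

SCr = 234 / 88.4 = 2.647 mg/dL
CrCl = (140 − 32) × 92 / (72 × 2.647) × 0.85 = 9936.0 / 190.58 × 0.85 ≈ 44.3 mL/min
CrCl ≈ 44 mL/min → bracket 20–49 mL/min.
55% of 100 mg = 55 mg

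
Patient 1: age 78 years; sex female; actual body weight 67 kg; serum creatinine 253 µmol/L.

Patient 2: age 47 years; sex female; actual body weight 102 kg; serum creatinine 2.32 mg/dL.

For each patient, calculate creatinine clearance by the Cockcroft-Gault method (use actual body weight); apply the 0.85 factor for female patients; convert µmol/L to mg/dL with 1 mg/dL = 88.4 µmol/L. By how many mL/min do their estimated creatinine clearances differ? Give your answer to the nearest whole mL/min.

Patient 1: SCr = 253 / 88.4 = 2.862 mg/dL
Patient 1: CrCl = (140 − 78) × 67 / (72 × 2.862) × 0.85 = 4154.0 / 206.06 × 0.85 ≈ 17.1 mL/min
Patient 2: CrCl = (140 − 47) × 102 / (72 × 2.32) × 0.85 = 9486.0 / 167.04 × 0.85 ≈ 48.3 mL/min
|17.1 − 48.3| = 31.2 mL/min

31 mL/min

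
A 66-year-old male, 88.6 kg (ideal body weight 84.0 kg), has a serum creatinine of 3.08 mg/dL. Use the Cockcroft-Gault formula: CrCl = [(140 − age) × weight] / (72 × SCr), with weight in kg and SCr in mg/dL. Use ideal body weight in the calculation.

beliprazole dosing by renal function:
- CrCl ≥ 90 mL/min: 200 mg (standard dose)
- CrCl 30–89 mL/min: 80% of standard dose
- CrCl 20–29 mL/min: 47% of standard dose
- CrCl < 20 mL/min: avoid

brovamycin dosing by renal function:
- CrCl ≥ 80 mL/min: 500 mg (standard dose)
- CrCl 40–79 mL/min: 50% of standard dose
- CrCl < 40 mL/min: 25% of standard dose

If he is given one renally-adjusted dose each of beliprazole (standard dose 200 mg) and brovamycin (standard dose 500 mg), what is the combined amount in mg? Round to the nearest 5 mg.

220 mg

CrCl = (140 − 66) × 84 / (72 × 3.08) = 6216.0 / 221.76 ≈ 28.0 mL/min
CrCl ≈ 28 mL/min.
beliprazole: 20–29 mL/min → 47% of 200 mg = 94 mg.
brovamycin: < 40 mL/min → 25% of 500 mg = 125 mg.
Total = 94 + 125 = 219 mg.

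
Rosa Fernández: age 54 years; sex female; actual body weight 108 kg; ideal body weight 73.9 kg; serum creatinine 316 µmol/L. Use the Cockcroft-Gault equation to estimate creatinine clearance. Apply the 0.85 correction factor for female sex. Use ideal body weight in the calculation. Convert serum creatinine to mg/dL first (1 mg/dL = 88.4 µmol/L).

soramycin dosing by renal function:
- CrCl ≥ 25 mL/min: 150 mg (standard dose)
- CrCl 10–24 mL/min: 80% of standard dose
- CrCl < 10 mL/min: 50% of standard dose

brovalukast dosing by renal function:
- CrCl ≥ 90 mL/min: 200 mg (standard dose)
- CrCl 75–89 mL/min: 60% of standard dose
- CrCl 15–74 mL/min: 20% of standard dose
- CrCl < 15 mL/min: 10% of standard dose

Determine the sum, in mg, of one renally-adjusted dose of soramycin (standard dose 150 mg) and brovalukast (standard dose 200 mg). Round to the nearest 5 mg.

160 mg

SCr = 316 / 88.4 = 3.575 mg/dL
CrCl = (140 − 54) × 73.9 / (72 × 3.575) × 0.85 = 6355.4 / 257.40 × 0.85 ≈ 21.0 mL/min
CrCl ≈ 21 mL/min.
soramycin: 10–24 mL/min → 80% of 150 mg = 120 mg.
brovalukast: 15–74 mL/min → 20% of 200 mg = 40 mg.
Total = 120 + 40 = 160 mg.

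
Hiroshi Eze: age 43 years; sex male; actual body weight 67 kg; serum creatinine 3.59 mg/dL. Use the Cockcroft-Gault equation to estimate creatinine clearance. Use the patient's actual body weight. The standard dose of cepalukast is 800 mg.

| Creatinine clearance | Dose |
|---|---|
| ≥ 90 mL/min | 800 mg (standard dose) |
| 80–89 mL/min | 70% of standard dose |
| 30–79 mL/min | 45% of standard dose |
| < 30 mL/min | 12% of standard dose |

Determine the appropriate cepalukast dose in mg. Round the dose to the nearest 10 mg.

100 mg

CrCl = (140 − 43) × 67 / (72 × 3.59) = 6499.0 / 258.48 ≈ 25.1 mL/min
CrCl ≈ 25 mL/min → bracket < 30 mL/min.
12% of 800 mg = 96 mg → 100 mg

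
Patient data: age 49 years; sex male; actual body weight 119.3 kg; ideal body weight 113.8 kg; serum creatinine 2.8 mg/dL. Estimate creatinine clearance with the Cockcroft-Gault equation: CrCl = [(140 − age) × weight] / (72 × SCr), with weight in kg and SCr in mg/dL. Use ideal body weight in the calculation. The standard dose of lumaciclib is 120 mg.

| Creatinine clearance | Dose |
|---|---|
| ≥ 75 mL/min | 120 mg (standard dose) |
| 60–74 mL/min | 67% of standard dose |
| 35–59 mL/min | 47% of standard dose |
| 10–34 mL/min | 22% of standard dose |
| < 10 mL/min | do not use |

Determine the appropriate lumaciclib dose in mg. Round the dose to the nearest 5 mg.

55 mg

CrCl = (140 − 49) × 113.8 / (72 × 2.8) = 10355.8 / 201.60 ≈ 51.4 mL/min
CrCl ≈ 51 mL/min → bracket 35–59 mL/min.
47% of 120 mg = 56.4 mg → 55 mg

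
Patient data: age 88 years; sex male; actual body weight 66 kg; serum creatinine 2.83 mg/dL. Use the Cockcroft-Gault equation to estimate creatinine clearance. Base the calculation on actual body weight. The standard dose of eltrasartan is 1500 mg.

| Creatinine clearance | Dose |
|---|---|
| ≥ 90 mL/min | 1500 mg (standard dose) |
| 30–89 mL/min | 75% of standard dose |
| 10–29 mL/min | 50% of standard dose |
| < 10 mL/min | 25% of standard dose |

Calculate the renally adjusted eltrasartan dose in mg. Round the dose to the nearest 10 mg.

CrCl = (140 − 88) × 66 / (72 × 2.83) = 3432.0 / 203.76 ≈ 16.8 mL/min
CrCl ≈ 17 mL/min → bracket 10–29 mL/min.
50% of 1500 mg = 750 mg

750 mg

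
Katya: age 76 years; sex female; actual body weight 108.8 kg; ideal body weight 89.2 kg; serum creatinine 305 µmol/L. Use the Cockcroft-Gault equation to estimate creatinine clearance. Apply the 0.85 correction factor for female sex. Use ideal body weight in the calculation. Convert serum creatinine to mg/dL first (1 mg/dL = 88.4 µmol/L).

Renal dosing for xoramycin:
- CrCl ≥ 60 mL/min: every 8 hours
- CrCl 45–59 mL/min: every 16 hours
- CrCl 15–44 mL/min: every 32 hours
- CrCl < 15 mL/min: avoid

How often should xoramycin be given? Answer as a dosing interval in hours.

SCr = 305 / 88.4 = 3.45 mg/dL
CrCl = (140 − 76) × 89.2 / (72 × 3.45) × 0.85 = 5708.8 / 248.40 × 0.85 ≈ 19.5 mL/min
CrCl ≈ 20 mL/min → bracket 15–44 mL/min → every 32 hours.

every 32 hours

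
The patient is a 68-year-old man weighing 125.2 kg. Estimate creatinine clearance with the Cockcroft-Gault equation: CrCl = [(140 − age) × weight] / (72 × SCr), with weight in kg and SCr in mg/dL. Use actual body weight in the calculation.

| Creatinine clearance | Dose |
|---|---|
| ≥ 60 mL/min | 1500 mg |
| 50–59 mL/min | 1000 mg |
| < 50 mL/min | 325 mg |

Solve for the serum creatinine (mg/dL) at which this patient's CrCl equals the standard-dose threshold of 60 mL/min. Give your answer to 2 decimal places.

2.09 mg/dL

Standard dose requires CrCl ≥ 60 mL/min.
Set (140 − 68) × 125.2 / (72 × SCr) = 60
SCr = (140 − 68) × 125.2 / (72 × 60) = 2.087 mg/dL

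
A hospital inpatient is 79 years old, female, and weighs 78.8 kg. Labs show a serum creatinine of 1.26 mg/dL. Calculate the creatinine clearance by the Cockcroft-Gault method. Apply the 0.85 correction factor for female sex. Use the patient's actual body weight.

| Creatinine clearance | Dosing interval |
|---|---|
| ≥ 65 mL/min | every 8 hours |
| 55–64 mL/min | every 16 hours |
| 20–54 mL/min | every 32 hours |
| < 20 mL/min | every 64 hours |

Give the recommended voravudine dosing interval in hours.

CrCl = (140 − 79) × 78.8 / (72 × 1.26) × 0.85 = 4806.8 / 90.72 × 0.85 ≈ 45.0 mL/min
CrCl ≈ 45 mL/min → bracket 20–54 mL/min → every 32 hours.

every 32 hours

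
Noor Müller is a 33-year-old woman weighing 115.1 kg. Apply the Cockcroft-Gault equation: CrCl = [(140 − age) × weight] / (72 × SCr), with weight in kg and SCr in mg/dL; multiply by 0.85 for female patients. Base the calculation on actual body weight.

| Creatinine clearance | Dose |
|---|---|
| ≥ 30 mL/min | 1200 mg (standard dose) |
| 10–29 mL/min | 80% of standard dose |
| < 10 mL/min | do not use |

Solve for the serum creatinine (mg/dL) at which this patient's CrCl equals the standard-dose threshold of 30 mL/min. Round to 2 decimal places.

4.85 mg/dL

Standard dose requires CrCl ≥ 30 mL/min.
Set (140 − 33) × 115.1 × 0.85 / (72 × SCr) = 30
SCr = (140 − 33) × 115.1 × 0.85 / (72 × 30) = 4.846 mg/dL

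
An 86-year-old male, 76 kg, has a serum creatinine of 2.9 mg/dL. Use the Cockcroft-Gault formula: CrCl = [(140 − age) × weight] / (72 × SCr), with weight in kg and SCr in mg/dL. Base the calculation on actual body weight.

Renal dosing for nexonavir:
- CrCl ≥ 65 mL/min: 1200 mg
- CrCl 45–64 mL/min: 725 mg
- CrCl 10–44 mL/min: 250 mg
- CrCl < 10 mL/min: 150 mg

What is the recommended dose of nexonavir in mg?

250 mg

CrCl = (140 − 86) × 76 / (72 × 2.9) = 4104.0 / 208.80 ≈ 19.7 mL/min
CrCl ≈ 20 mL/min → bracket 10–44 mL/min.
Dose for this bracket: 250 mg.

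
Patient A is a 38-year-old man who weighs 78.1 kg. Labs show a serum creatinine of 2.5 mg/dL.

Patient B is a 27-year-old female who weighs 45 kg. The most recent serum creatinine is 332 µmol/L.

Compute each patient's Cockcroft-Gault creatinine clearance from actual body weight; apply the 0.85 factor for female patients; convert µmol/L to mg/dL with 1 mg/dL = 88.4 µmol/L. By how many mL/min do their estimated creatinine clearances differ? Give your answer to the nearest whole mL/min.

28 mL/min

Patient A: CrCl = (140 − 38) × 78.1 / (72 × 2.5) = 7966.2 / 180.00 ≈ 44.3 mL/min
Patient B: SCr = 332 / 88.4 = 3.756 mg/dL
Patient B: CrCl = (140 − 27) × 45 / (72 × 3.756) × 0.85 = 5085.0 / 270.43 × 0.85 ≈ 16.0 mL/min
|44.3 − 16.0| = 28.3 mL/min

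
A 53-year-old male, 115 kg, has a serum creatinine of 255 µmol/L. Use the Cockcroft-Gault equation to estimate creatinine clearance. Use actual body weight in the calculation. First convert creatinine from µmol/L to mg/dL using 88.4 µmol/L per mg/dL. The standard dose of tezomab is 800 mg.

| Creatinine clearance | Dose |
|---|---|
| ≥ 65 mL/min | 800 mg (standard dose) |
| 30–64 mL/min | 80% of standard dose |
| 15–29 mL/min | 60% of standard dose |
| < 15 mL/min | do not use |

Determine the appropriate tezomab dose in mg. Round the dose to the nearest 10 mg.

640 mg

SCr = 255 / 88.4 = 2.885 mg/dL
CrCl = (140 − 53) × 115 / (72 × 2.885) = 10005.0 / 207.72 ≈ 48.2 mL/min
CrCl ≈ 48 mL/min → bracket 30–64 mL/min.
80% of 800 mg = 640 mg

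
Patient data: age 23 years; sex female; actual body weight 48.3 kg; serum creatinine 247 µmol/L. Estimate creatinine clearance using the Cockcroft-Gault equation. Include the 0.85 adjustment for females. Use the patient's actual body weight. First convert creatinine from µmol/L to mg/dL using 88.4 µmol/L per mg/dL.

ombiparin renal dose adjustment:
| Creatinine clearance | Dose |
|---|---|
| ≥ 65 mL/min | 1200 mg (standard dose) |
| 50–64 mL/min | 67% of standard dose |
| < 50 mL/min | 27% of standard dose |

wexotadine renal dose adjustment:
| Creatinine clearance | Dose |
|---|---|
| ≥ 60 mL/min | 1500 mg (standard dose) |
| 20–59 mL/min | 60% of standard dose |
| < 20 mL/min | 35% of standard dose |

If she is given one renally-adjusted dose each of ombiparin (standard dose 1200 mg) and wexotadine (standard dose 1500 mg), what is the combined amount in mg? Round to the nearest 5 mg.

1225 mg

SCr = 247 / 88.4 = 2.794 mg/dL
CrCl = (140 − 23) × 48.3 / (72 × 2.794) × 0.85 = 5651.1 / 201.17 × 0.85 ≈ 23.9 mL/min
CrCl ≈ 24 mL/min.
ombiparin: < 50 mL/min → 27% of 1200 mg = 324 mg.
wexotadine: 20–59 mL/min → 60% of 1500 mg = 900 mg.
Total = 324 + 900 = 1224 mg.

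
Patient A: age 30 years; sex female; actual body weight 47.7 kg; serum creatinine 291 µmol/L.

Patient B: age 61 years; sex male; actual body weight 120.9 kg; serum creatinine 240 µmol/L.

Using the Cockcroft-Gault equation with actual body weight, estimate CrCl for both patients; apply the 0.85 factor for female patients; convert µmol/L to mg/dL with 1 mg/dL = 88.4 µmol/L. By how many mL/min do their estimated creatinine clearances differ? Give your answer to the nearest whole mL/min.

Patient A: SCr = 291 / 88.4 = 3.292 mg/dL
Patient A: CrCl = (140 − 30) × 47.7 / (72 × 3.292) × 0.85 = 5247.0 / 237.02 × 0.85 ≈ 18.8 mL/min
Patient B: SCr = 240 / 88.4 = 2.715 mg/dL
Patient B: CrCl = (140 − 61) × 120.9 / (72 × 2.715) = 9551.1 / 195.48 ≈ 48.9 mL/min
|18.8 − 48.9| = 30.1 mL/min

30 mL/min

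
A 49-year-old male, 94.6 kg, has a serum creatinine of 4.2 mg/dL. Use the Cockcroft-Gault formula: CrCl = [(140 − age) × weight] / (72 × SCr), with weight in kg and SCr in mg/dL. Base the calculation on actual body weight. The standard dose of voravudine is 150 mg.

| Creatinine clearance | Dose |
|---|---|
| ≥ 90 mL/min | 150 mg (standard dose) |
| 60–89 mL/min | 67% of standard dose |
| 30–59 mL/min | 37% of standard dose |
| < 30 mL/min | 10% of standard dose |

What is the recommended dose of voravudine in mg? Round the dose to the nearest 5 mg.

CrCl = (140 − 49) × 94.6 / (72 × 4.2) = 8608.6 / 302.40 ≈ 28.5 mL/min
CrCl ≈ 28 mL/min → bracket < 30 mL/min.
10% of 150 mg = 15 mg

15 mg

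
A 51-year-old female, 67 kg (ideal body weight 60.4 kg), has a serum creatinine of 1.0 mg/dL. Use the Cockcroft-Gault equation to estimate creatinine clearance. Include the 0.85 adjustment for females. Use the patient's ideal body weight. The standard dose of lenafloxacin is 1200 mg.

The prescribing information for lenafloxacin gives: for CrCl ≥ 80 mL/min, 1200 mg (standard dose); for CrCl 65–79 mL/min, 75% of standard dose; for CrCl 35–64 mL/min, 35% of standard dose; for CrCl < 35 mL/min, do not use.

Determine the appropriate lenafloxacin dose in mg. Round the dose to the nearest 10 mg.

420 mg

CrCl = (140 − 51) × 60.4 / (72 × 1) × 0.85 = 5375.6 / 72.00 × 0.85 ≈ 63.5 mL/min
CrCl ≈ 63 mL/min → bracket 35–64 mL/min.
35% of 1200 mg = 420 mg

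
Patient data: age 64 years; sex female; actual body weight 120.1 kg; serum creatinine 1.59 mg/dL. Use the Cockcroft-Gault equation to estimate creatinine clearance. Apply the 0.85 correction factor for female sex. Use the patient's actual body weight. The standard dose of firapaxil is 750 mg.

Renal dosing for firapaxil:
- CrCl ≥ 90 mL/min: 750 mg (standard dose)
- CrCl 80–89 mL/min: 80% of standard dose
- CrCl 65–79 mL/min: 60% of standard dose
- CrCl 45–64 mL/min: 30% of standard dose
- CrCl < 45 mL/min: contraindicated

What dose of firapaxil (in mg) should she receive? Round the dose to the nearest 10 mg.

450 mg

CrCl = (140 − 64) × 120.1 / (72 × 1.59) × 0.85 = 9127.6 / 114.48 × 0.85 ≈ 67.8 mL/min
CrCl ≈ 68 mL/min → bracket 65–79 mL/min.
60% of 750 mg = 450 mg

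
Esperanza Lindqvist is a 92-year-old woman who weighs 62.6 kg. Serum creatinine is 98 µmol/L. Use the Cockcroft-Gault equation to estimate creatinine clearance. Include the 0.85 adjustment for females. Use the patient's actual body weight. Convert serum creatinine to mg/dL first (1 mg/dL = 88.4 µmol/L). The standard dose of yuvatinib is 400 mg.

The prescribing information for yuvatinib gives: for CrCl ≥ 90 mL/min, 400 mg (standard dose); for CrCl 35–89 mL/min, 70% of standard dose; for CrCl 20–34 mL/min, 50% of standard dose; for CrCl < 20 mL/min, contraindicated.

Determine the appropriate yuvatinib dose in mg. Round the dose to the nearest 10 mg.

SCr = 98 / 88.4 = 1.109 mg/dL
CrCl = (140 − 92) × 62.6 / (72 × 1.109) × 0.85 = 3004.8 / 79.85 × 0.85 ≈ 32.0 mL/min
CrCl ≈ 32 mL/min → bracket 20–34 mL/min.
50% of 400 mg = 200 mg

200 mg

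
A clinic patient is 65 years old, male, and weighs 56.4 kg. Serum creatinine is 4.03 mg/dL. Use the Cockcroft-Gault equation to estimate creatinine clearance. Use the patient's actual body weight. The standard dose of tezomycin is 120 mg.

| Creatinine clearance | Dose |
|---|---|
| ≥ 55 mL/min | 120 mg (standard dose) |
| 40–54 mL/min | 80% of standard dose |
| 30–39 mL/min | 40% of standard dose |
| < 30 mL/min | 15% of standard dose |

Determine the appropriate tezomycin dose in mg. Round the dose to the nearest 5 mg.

CrCl = (140 − 65) × 56.4 / (72 × 4.03) = 4230.0 / 290.16 ≈ 14.6 mL/min
CrCl ≈ 15 mL/min → bracket < 30 mL/min.
15% of 120 mg = 18 mg → 20 mg

20 mg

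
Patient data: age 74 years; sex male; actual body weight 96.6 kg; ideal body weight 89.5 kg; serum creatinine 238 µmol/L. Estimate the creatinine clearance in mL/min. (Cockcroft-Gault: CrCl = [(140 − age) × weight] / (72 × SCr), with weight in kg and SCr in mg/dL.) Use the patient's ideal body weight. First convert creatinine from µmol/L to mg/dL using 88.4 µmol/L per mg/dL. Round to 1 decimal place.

SCr = 238 / 88.4 = 2.692 mg/dL
CrCl = (140 − 74) × 89.5 / (72 × 2.692) = 5907.0 / 193.82 ≈ 30.5 mL/min

30.5 mL/min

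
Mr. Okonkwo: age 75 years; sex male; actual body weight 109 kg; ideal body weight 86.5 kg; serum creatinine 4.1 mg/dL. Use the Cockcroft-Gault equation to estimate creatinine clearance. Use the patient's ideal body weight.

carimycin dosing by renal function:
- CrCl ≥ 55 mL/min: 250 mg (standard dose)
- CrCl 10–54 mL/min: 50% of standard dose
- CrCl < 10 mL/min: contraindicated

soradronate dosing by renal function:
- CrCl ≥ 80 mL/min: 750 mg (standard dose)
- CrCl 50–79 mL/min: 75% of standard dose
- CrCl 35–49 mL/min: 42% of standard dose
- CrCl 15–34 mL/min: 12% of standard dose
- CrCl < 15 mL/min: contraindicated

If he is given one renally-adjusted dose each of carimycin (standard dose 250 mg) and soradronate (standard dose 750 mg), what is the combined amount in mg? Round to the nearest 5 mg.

CrCl = (140 − 75) × 86.5 / (72 × 4.1) = 5622.5 / 295.20 ≈ 19.0 mL/min
CrCl ≈ 19 mL/min.
carimycin: 10–54 mL/min → 50% of 250 mg = 125 mg.
soradronate: 15–34 mL/min → 12% of 750 mg = 90 mg.
Total = 125 + 90 = 215 mg.

215 mg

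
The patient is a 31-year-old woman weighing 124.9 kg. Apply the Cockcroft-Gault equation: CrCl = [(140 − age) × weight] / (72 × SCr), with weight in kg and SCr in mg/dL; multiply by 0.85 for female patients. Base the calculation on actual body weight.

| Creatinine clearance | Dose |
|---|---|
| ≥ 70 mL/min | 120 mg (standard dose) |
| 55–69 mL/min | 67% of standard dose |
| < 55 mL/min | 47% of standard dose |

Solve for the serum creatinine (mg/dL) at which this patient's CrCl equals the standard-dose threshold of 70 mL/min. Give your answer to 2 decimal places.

Standard dose requires CrCl ≥ 70 mL/min.
Set (140 − 31) × 124.9 × 0.85 / (72 × SCr) = 70
SCr = (140 − 31) × 124.9 × 0.85 / (72 × 70) = 2.296 mg/dL

2.30 mg/dL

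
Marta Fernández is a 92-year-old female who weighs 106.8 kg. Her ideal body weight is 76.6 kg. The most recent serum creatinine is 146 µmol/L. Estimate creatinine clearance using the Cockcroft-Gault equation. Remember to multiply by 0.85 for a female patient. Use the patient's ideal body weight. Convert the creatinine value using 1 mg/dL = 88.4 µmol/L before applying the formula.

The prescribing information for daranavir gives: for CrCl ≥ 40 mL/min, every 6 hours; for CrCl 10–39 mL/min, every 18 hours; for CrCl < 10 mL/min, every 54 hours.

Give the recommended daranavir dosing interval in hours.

SCr = 146 / 88.4 = 1.652 mg/dL
CrCl = (140 − 92) × 76.6 / (72 × 1.652) × 0.85 = 3676.8 / 118.94 × 0.85 ≈ 26.3 mL/min
CrCl ≈ 26 mL/min → bracket 10–39 mL/min → every 18 hours.

every 18 hours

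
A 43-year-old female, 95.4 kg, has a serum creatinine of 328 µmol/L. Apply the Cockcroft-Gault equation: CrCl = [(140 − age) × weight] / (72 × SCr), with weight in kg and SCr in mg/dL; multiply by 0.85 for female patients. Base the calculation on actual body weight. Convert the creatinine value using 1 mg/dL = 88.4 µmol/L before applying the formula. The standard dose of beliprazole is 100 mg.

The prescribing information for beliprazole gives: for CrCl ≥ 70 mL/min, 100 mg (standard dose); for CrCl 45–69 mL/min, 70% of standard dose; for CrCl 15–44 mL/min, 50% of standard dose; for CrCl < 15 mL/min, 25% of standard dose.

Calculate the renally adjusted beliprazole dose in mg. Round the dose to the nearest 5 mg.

SCr = 328 / 88.4 = 3.71 mg/dL
CrCl = (140 − 43) × 95.4 / (72 × 3.71) × 0.85 = 9253.8 / 267.12 × 0.85 ≈ 29.4 mL/min
CrCl ≈ 29 mL/min → bracket 15–44 mL/min.
50% of 100 mg = 50 mg

50 mg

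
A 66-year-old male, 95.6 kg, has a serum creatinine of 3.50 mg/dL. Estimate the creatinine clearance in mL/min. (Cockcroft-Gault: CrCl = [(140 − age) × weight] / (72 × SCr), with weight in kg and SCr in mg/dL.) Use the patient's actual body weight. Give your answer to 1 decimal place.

28.1 mL/min

CrCl = (140 − 66) × 95.6 / (72 × 3.5) = 7074.4 / 252.00 ≈ 28.1 mL/min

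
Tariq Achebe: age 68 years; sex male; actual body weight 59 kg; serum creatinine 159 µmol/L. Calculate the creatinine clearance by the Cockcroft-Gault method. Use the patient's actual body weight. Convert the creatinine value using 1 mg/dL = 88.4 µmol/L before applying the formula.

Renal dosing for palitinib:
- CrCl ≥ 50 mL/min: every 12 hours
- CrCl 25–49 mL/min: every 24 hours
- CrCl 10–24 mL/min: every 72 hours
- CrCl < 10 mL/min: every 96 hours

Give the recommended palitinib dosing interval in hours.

SCr = 159 / 88.4 = 1.799 mg/dL
CrCl = (140 − 68) × 59 / (72 × 1.799) = 4248.0 / 129.53 ≈ 32.8 mL/min
CrCl ≈ 33 mL/min → bracket 25–49 mL/min → every 24 hours.

every 24 hours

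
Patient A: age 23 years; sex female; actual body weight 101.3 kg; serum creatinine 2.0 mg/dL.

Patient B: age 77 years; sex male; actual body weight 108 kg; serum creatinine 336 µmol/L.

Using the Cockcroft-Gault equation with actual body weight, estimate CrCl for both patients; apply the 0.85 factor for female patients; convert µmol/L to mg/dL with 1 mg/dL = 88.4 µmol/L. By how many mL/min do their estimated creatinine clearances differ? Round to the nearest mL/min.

Patient A: CrCl = (140 − 23) × 101.3 / (72 × 2) × 0.85 = 11852.1 / 144.00 × 0.85 ≈ 70.0 mL/min
Patient B: SCr = 336 / 88.4 = 3.801 mg/dL
Patient B: CrCl = (140 − 77) × 108 / (72 × 3.801) = 6804.0 / 273.67 ≈ 24.9 mL/min
|70.0 − 24.9| = 45.1 mL/min

45 mL/min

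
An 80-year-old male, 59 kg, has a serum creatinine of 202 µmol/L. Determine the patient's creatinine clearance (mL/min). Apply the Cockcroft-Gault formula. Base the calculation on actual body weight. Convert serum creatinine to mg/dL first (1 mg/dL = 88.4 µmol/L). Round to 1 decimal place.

SCr = 202 / 88.4 = 2.285 mg/dL
CrCl = (140 − 80) × 59 / (72 × 2.285) = 3540.0 / 164.52 ≈ 21.5 mL/min

21.5 mL/min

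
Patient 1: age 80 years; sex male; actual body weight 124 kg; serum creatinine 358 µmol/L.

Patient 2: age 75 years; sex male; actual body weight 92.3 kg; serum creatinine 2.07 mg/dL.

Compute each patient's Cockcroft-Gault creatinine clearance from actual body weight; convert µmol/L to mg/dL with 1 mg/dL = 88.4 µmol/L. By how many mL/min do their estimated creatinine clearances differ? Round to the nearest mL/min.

15 mL/min

Patient 1: SCr = 358 / 88.4 = 4.05 mg/dL
Patient 1: CrCl = (140 − 80) × 124 / (72 × 4.05) = 7440.0 / 291.60 ≈ 25.5 mL/min
Patient 2: CrCl = (140 − 75) × 92.3 / (72 × 2.07) = 5999.5 / 149.04 ≈ 40.3 mL/min
|25.5 − 40.3| = 14.8 mL/min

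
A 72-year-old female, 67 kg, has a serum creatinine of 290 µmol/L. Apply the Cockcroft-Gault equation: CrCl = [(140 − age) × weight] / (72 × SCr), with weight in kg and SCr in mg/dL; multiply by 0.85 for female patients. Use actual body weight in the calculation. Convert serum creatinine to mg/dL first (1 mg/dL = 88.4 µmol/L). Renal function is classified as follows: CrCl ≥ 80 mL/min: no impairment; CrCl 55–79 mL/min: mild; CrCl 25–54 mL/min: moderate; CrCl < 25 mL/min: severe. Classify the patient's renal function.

severe

SCr = 290 / 88.4 = 3.281 mg/dL
CrCl = (140 − 72) × 67 / (72 × 3.281) × 0.85 = 4556.0 / 236.23 × 0.85 ≈ 16.4 mL/min
16 mL/min falls in the 'severe' range.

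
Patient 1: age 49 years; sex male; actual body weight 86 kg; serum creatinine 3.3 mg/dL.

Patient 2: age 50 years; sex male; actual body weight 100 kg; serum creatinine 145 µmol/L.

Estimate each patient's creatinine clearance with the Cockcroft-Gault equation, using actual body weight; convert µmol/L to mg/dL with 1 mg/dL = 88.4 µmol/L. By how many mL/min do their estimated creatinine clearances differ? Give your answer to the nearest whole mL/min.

Patient 1: CrCl = (140 − 49) × 86 / (72 × 3.3) = 7826.0 / 237.60 ≈ 32.9 mL/min
Patient 2: SCr = 145 / 88.4 = 1.64 mg/dL
Patient 2: CrCl = (140 − 50) × 100 / (72 × 1.64) = 9000.0 / 118.08 ≈ 76.2 mL/min
|32.9 − 76.2| = 43.3 mL/min

43 mL/min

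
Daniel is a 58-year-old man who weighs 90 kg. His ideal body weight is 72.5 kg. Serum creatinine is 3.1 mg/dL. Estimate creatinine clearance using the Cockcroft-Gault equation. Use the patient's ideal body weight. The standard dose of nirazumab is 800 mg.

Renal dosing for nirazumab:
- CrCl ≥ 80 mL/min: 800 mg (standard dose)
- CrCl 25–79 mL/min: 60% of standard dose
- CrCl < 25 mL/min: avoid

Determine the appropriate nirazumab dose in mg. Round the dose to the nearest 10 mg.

480 mg

CrCl = (140 − 58) × 72.5 / (72 × 3.1) = 5945.0 / 223.20 ≈ 26.6 mL/min
CrCl ≈ 27 mL/min → bracket 25–79 mL/min.
60% of 800 mg = 480 mg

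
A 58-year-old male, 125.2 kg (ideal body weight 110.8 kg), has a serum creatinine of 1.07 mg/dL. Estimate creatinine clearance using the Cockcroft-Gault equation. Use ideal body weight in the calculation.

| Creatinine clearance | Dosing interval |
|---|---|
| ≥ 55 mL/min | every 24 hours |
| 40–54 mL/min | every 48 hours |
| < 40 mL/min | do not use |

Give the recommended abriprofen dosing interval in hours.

every 24 hours

CrCl = (140 − 58) × 110.8 / (72 × 1.07) = 9085.6 / 77.04 ≈ 117.9 mL/min
CrCl ≈ 118 mL/min → bracket ≥ 55 mL/min → every 24 hours.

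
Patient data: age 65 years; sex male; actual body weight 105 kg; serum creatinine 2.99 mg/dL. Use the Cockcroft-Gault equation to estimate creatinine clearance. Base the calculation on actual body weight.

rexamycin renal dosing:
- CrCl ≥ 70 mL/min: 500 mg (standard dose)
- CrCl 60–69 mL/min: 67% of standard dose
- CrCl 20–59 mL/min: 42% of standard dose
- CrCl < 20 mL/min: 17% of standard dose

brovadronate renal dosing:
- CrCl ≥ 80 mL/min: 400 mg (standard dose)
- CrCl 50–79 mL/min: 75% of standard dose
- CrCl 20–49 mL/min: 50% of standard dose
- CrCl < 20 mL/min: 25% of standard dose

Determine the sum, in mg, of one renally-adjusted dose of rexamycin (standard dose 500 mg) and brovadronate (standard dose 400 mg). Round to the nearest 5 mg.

CrCl = (140 − 65) × 105 / (72 × 2.99) = 7875.0 / 215.28 ≈ 36.6 mL/min
CrCl ≈ 37 mL/min.
rexamycin: 20–59 mL/min → 42% of 500 mg = 210 mg.
brovadronate: 20–49 mL/min → 50% of 400 mg = 200 mg.
Total = 210 + 200 = 410 mg.

410 mg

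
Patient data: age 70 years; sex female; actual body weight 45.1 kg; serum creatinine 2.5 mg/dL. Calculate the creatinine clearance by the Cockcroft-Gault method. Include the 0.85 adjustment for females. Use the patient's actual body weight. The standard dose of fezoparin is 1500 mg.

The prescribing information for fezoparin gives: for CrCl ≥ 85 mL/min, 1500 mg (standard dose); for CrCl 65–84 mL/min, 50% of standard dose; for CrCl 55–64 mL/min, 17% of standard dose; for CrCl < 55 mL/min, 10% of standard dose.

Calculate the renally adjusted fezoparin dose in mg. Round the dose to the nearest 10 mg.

150 mg

CrCl = (140 − 70) × 45.1 / (72 × 2.5) × 0.85 = 3157.0 / 180.00 × 0.85 ≈ 14.9 mL/min
CrCl ≈ 15 mL/min → bracket < 55 mL/min.
10% of 1500 mg = 150 mg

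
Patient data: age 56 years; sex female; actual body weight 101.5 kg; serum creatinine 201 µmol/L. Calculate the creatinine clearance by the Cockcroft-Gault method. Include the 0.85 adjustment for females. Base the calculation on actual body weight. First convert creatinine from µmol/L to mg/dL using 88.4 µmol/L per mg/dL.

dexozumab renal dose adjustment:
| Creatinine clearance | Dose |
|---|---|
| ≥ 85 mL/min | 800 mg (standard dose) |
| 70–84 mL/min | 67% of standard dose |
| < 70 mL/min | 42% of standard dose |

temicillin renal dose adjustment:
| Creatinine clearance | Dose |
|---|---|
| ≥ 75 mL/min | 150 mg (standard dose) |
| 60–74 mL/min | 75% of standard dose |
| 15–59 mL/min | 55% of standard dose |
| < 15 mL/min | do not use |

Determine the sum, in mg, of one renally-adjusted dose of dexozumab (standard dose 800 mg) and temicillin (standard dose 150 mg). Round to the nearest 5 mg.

420 mg

SCr = 201 / 88.4 = 2.274 mg/dL
CrCl = (140 − 56) × 101.5 / (72 × 2.274) × 0.85 = 8526.0 / 163.73 × 0.85 ≈ 44.3 mL/min
CrCl ≈ 44 mL/min.
dexozumab: < 70 mL/min → 42% of 800 mg = 336 mg.
temicillin: 15–59 mL/min → 55% of 150 mg = 82.5 mg.
Total = 336 + 82.5 = 418.5 mg.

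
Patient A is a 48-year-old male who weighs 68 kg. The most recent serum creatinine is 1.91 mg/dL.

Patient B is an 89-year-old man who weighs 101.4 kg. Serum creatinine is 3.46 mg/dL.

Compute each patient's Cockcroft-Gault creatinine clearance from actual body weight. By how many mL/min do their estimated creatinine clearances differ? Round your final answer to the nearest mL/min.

Patient A: CrCl = (140 − 48) × 68 / (72 × 1.91) = 6256.0 / 137.52 ≈ 45.5 mL/min
Patient B: CrCl = (140 − 89) × 101.4 / (72 × 3.46) = 5171.4 / 249.12 ≈ 20.8 mL/min
|45.5 − 20.8| = 24.7 mL/min

25 mL/min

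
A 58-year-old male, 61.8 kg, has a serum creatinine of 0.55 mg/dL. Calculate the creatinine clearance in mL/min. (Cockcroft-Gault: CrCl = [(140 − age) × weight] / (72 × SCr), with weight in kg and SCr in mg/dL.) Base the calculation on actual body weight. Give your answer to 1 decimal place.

128.0 mL/min

CrCl = (140 − 58) × 61.8 / (72 × 0.55) = 5067.6 / 39.60 ≈ 128.0 mL/min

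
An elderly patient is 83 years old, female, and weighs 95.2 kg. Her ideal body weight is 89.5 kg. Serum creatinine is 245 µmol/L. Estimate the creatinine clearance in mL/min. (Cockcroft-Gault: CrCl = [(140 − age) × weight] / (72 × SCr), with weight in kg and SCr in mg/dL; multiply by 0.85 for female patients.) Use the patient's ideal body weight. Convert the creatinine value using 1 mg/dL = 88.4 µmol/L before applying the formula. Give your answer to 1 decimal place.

SCr = 245 / 88.4 = 2.771 mg/dL
CrCl = (140 − 83) × 89.5 / (72 × 2.771) × 0.85 = 5101.5 / 199.51 × 0.85 ≈ 21.7 mL/min

21.7 mL/min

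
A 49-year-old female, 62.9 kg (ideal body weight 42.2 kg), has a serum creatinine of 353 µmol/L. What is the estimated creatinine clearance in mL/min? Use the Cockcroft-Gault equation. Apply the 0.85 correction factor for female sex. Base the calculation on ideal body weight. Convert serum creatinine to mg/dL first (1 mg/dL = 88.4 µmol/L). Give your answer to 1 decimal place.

11.4 mL/min

SCr = 353 / 88.4 = 3.993 mg/dL
CrCl = (140 − 49) × 42.2 / (72 × 3.993) × 0.85 = 3840.2 / 287.50 × 0.85 ≈ 11.4 mL/min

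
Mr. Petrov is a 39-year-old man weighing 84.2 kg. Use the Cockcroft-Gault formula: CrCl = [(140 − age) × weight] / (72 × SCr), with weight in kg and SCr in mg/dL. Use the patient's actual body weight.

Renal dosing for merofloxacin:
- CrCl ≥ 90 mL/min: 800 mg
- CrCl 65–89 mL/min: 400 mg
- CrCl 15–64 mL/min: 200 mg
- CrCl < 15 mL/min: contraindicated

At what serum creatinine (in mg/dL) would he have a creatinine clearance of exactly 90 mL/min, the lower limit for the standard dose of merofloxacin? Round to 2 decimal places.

1.31 mg/dL

Standard dose requires CrCl ≥ 90 mL/min.
Set (140 − 39) × 84.2 / (72 × SCr) = 90
SCr = (140 − 39) × 84.2 / (72 × 90) = 1.312 mg/dL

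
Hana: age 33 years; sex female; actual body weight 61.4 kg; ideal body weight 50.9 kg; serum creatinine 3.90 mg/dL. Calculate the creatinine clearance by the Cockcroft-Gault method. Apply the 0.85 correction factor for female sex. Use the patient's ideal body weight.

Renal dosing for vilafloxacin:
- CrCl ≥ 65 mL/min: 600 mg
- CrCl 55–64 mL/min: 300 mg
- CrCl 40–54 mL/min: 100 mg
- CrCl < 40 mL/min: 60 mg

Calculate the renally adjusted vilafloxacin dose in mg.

CrCl = (140 − 33) × 50.9 / (72 × 3.9) × 0.85 = 5446.3 / 280.80 × 0.85 ≈ 16.5 mL/min
CrCl ≈ 16 mL/min → bracket < 40 mL/min.
Dose for this bracket: 60 mg.

60 mg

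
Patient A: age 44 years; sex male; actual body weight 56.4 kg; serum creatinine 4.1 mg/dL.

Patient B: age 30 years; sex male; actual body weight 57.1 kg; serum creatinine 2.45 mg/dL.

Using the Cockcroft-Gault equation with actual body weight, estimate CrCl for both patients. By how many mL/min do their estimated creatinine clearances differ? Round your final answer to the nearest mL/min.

17 mL/min

Patient A: CrCl = (140 − 44) × 56.4 / (72 × 4.1) = 5414.4 / 295.20 ≈ 18.3 mL/min
Patient B: CrCl = (140 − 30) × 57.1 / (72 × 2.45) = 6281.0 / 176.40 ≈ 35.6 mL/min
|18.3 − 35.6| = 17.3 mL/min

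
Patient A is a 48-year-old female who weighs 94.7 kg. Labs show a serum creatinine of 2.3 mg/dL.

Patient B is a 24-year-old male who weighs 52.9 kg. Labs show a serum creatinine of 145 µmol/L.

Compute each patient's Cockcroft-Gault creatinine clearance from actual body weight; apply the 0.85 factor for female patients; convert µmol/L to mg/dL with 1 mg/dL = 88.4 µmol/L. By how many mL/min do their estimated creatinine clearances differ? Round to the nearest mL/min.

Patient A: CrCl = (140 − 48) × 94.7 / (72 × 2.3) × 0.85 = 8712.4 / 165.60 × 0.85 ≈ 44.7 mL/min
Patient B: SCr = 145 / 88.4 = 1.64 mg/dL
Patient B: CrCl = (140 − 24) × 52.9 / (72 × 1.64) = 6136.4 / 118.08 ≈ 52.0 mL/min
|44.7 − 52.0| = 7.3 mL/min

7 mL/min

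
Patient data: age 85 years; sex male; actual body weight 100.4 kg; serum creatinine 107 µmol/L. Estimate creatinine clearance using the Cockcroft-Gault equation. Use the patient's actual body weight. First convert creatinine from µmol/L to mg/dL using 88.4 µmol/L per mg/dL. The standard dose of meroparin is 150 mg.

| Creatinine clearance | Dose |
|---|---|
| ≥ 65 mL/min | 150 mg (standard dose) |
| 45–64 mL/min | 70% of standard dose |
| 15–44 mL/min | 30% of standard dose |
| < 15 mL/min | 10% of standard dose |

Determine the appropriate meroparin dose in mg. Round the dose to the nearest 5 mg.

SCr = 107 / 88.4 = 1.21 mg/dL
CrCl = (140 − 85) × 100.4 / (72 × 1.21) = 5522.0 / 87.12 ≈ 63.4 mL/min
CrCl ≈ 63 mL/min → bracket 45–64 mL/min.
70% of 150 mg = 105 mg

105 mg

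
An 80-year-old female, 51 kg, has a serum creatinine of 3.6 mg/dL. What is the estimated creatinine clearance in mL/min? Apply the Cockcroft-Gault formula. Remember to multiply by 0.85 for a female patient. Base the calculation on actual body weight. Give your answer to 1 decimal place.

CrCl = (140 − 80) × 51 / (72 × 3.6) × 0.85 = 3060.0 / 259.20 × 0.85 ≈ 10.0 mL/min

10.0 mL/min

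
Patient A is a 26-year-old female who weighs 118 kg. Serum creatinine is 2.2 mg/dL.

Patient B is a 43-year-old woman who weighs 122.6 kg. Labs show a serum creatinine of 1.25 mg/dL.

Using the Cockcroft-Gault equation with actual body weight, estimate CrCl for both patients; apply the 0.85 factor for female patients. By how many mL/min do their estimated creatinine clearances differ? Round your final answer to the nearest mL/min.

40 mL/min

Patient A: CrCl = (140 − 26) × 118 / (72 × 2.2) × 0.85 = 13452.0 / 158.40 × 0.85 ≈ 72.2 mL/min
Patient B: CrCl = (140 − 43) × 122.6 / (72 × 1.25) × 0.85 = 11892.2 / 90.00 × 0.85 ≈ 112.3 mL/min
|72.2 − 112.3| = 40.1 mL/min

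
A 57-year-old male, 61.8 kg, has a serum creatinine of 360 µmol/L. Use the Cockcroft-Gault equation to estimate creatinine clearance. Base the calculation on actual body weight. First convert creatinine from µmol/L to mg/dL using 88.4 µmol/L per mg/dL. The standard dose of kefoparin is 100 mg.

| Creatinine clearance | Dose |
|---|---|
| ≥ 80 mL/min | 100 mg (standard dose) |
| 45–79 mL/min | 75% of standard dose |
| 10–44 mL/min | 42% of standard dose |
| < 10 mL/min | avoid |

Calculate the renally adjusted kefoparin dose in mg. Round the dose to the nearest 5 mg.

40 mg

SCr = 360 / 88.4 = 4.072 mg/dL
CrCl = (140 − 57) × 61.8 / (72 × 4.072) = 5129.4 / 293.18 ≈ 17.5 mL/min
CrCl ≈ 17 mL/min → bracket 10–44 mL/min.
42% of 100 mg = 42 mg → 40 mg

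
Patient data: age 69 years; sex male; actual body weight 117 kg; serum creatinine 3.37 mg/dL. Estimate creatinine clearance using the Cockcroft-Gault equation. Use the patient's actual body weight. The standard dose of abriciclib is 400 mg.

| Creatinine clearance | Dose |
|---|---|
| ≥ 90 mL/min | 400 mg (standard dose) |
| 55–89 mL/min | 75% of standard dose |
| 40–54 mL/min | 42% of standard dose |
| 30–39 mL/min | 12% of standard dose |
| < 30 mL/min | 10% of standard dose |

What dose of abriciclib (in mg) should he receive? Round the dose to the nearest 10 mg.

50 mg

CrCl = (140 − 69) × 117 / (72 × 3.37) = 8307.0 / 242.64 ≈ 34.2 mL/min
CrCl ≈ 34 mL/min → bracket 30–39 mL/min.
12% of 400 mg = 48 mg → 50 mg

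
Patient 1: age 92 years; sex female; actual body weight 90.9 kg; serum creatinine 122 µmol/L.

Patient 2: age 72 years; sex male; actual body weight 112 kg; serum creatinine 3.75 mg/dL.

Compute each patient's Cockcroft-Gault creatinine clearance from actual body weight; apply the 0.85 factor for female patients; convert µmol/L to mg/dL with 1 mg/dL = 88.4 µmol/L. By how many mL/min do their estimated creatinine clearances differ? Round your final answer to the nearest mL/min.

9 mL/min

Patient 1: SCr = 122 / 88.4 = 1.38 mg/dL
Patient 1: CrCl = (140 − 92) × 90.9 / (72 × 1.38) × 0.85 = 4363.2 / 99.36 × 0.85 ≈ 37.3 mL/min
Patient 2: CrCl = (140 − 72) × 112 / (72 × 3.75) = 7616.0 / 270.00 ≈ 28.2 mL/min
|37.3 − 28.2| = 9.1 mL/min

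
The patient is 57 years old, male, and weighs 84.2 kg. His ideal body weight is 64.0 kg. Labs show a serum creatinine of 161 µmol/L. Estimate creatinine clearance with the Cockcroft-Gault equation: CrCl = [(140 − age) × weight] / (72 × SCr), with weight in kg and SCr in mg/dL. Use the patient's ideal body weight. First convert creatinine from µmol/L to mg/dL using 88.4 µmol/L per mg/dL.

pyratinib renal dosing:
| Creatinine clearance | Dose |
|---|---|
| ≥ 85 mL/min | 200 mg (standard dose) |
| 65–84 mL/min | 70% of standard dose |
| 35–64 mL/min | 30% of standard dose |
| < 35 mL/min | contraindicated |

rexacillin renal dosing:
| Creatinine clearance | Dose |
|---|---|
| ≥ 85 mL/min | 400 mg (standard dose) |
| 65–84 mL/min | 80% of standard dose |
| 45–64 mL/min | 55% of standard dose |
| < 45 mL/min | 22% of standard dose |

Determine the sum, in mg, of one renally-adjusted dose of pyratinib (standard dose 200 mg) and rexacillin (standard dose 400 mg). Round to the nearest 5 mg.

SCr = 161 / 88.4 = 1.821 mg/dL
CrCl = (140 − 57) × 64 / (72 × 1.821) = 5312.0 / 131.11 ≈ 40.5 mL/min
CrCl ≈ 41 mL/min.
pyratinib: 35–64 mL/min → 30% of 200 mg = 60 mg.
rexacillin: < 45 mL/min → 22% of 400 mg = 88 mg.
Total = 60 + 88 = 148 mg.

150 mg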